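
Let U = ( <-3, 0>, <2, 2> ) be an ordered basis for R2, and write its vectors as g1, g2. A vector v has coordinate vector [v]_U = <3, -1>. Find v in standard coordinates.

By definition v = 3g1 - g2.
Summing componentwise gives <-11, -2>.

<-11, -2>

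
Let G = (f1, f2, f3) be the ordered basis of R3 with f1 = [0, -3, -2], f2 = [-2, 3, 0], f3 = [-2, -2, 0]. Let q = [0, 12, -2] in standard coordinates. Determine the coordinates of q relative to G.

[1, 3, -3]

[q]_G is the unique c with M c = q, where M has columns f1, ..., f3.
Solving this 3x3 system gives c = (1, 3, -3).
Check: f1 + 3f2 - 3f3 = [0, 12, -2].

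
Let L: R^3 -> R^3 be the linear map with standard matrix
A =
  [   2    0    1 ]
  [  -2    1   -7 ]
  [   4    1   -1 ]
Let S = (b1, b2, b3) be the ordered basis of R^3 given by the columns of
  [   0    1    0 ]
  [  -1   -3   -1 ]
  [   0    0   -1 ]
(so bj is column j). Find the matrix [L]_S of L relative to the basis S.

[[0, 0, -3], [0, 2, -1], [1, -1, 0]]

The j-th column of [L]_S is [L(bj)]_S.
L(b1) = A b1 = [0, -1, -1] = 0·b1 + 0·b2 + b3, so column 1 is [0, 0, 1].
Repeating for b2, b3 and assembling the columns gives [[0, 0, -3], [0, 2, -1], [1, -1, 0]].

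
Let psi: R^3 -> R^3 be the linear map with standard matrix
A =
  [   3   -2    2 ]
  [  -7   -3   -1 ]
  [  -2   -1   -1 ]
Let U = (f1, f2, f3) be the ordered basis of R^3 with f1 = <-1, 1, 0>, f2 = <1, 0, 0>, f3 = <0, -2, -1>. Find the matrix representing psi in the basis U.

With P the matrix whose columns are f1, ..., f3, [psi]_U = P^(-1) A P.
Column by column: psi(f1) = A f1 = <-5, 4, 1>; its U-coordinates <2, -3, -1> give column 1.
Continuing for each basis vector yields [psi]_U = [[2, -3, 1], [-3, 0, 3], [-1, 2, -3]].

[[2, -3, 1], [-3, 0, 3], [-1, 2, -3]]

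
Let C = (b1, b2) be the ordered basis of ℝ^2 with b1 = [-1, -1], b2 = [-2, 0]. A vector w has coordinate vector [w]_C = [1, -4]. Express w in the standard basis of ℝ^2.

[7, -1]

w = M [w]_C, where M has columns b1, b2.
Carrying out the matrix-vector product, w = [7, -1].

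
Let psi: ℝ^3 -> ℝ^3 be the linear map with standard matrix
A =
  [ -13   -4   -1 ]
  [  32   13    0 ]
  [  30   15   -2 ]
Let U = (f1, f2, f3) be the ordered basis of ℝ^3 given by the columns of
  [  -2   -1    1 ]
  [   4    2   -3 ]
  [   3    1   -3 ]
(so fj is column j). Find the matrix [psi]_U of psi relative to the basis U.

With P the matrix whose columns are f1, ..., f3, [psi]_U = P^(-1) A P.
Column by column: psi(f1) = A f1 = [7, -12, -6]; its U-coordinates [-3, -3, -2] give column 1.
Continuing for each basis vector yields [psi]_U = [[-3, -2, -1], [-3, -2, 3], [-2, -2, 3]].

[[-3, -2, -1], [-3, -2, 3], [-2, -2, 3]]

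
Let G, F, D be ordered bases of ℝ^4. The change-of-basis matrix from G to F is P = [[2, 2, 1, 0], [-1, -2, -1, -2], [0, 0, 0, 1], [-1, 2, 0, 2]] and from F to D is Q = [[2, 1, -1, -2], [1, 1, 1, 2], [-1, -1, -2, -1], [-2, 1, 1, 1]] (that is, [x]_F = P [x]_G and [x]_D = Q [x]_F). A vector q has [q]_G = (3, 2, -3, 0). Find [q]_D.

(8, 5, -4, -17)

Apply P to get F-coordinates (7, -4, 0, 1), then Q to get D-coordinates.
The result is [q]_D = (8, 5, -4, -17).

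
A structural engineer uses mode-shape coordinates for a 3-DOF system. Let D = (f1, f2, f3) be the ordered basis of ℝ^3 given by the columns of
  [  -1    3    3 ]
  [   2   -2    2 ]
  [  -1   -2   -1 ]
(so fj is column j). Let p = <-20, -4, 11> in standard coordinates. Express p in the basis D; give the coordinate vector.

<-1, -3, -4>

Write p = c_1 f1 + ... + c_3 f3 and solve for the c_i.
Solving this 3x3 system gives c = (-1, -3, -4).
Check: -f1 - 3f2 - 4f3 = <-20, -4, 11>.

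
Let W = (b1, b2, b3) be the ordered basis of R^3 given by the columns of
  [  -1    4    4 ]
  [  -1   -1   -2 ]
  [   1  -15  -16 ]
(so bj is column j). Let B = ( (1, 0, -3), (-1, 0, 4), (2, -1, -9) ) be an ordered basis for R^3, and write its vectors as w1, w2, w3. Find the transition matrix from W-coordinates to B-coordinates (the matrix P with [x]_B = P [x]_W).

Take x = bj: its W-coordinates are the j-th standard unit vector, so P e_j — column j of P — equals [bj]_B.
b1 = -2w1 + w2 + w3, giving column 1 = (-2, 1, 1); repeating for each j gives P = [[-2, 2, 2], [1, 0, 2], [1, 1, 2]].

[[-2, 2, 2], [1, 0, 2], [1, 1, 2]]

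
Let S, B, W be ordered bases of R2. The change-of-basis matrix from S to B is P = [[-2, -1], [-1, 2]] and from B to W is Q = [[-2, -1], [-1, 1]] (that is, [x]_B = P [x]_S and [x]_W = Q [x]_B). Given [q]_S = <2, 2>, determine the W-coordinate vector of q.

Composing the changes, [q]_W = Q P [q]_S.
Q P = [[5, 0], [1, 3]]; applying this to <2, 2> gives <10, 8>.

<10, 8>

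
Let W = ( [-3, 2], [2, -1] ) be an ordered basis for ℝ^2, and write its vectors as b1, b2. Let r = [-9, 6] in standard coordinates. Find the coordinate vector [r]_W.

[3, 0]

Write r = c_1 b1 + c_2 b2 and solve for the c_i.
System: -3c_1 + 2c_2 = -9, 2c_1 - c_2 = 6; solving gives c_1 = 3, c_2 = 0.
Check: 3b1 + 0·b2 = [-9, 6].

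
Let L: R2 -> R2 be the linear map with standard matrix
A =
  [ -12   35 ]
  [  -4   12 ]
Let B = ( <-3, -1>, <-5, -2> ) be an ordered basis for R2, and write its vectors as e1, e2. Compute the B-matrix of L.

Let P have columns e1, e2. Then [L]_B = P^(-1) A P.
Here det P = 1, so P^(-1) is integer; computing A P first and then P^(-1)(A P) gives [[-2, 0], [1, 2]].

[[-2, 0], [1, 2]]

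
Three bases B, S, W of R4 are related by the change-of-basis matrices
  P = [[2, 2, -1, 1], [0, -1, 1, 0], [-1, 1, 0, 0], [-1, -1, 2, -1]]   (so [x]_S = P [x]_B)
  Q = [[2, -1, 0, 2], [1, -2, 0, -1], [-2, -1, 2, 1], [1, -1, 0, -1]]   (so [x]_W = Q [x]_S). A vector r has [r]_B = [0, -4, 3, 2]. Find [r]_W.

Apply P to get S-coordinates [-9, 7, -4, 8], then Q to get W-coordinates.
The result is [r]_W = [-9, -31, 11, -24].

[-9, -31, 11, -24]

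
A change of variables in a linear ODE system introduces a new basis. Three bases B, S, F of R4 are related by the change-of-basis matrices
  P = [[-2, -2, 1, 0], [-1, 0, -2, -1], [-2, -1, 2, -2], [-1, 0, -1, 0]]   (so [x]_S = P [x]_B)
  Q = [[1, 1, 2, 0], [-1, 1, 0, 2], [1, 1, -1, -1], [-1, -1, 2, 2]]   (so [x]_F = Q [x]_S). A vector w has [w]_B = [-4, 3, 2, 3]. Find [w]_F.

[7, -3, -4, 9]

Apply P to get S-coordinates [4, -3, 3, 2], then Q to get F-coordinates.
The result is [w]_F = [7, -3, -4, 9].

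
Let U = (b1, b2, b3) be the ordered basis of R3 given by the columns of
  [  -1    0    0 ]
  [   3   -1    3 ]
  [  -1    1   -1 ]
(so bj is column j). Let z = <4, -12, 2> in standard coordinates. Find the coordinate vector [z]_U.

<-4, -3, -1>

[z]_U is the unique c with M c = z, where M has columns b1, ..., b3.
Row-reducing the augmented matrix [M | z] gives c = (-4, -3, -1).
Check: -4b1 - 3b2 - b3 = <4, -12, 2>.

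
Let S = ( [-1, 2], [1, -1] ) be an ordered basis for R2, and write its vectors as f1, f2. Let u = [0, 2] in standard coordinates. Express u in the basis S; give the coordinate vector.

Write u = c_1 f1 + c_2 f2 and solve for the c_i.
System: -c_1 + c_2 = 0, 2c_1 - c_2 = 2; solving gives c_1 = 2, c_2 = 2.
Check: 2f1 + 2f2 = [0, 2].

[2, 2]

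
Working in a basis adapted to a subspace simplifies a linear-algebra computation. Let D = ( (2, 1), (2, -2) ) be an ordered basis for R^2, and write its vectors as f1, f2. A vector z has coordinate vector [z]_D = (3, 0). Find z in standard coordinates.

(6, 3)

z = M [z]_D, where M has columns f1, f2.
Carrying out the matrix-vector product, z = (6, 3).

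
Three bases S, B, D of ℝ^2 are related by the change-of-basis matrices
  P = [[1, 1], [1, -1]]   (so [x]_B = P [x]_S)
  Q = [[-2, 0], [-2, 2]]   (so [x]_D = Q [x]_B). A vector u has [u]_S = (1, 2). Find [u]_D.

Apply P to get B-coordinates (3, -1), then Q to get D-coordinates.
The result is [u]_D = (-6, -8).

(-6, -8)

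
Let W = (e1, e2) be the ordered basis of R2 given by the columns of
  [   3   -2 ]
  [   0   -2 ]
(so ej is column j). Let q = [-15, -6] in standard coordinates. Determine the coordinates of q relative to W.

[-3, 3]

Write q = c_1 e1 + c_2 e2 and solve for the c_i.
System: 3c_1 - 2c_2 = -15, 0c_1 - 2c_2 = -6; solving gives c_1 = -3, c_2 = 3.
Check: -3e1 + 3e2 = [-15, -6].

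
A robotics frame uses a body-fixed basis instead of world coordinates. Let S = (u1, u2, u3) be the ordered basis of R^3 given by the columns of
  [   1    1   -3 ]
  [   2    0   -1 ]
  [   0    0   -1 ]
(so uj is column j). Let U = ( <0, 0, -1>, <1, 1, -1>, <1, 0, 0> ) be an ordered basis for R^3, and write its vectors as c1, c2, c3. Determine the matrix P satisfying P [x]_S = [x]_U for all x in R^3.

Let M have columns uj and N have columns cj. Then for every x, N [x]_U = x = M [x]_S, so P = N^(-1) M.
Since det N = 1, N^(-1) has integer entries; multiplying gives P = [[-2, 0, 2], [2, 0, -1], [-1, 1, -2]].

[[-2, 0, 2], [2, 0, -1], [-1, 1, -2]]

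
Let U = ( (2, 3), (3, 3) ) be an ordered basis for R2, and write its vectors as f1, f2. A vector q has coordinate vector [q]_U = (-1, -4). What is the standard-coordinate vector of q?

(-14, -15)

q = M [q]_U, where M has columns f1, f2.
Carrying out the matrix-vector product, q = (-14, -15).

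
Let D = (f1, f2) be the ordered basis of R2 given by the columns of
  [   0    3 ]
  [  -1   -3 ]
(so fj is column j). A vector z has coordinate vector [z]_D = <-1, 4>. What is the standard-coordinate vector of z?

<12, -11>

The coordinates say z = -f1 + 4f2; adding the scaled basis vectors gives <12, -11>.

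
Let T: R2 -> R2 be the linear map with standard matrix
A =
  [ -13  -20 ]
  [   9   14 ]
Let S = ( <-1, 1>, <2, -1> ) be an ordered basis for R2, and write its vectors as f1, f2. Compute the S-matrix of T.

With P the matrix whose columns are f1, f2, [T]_S = P^(-1) A P.
Column by column: T(f1) = A f1 = <-7, 5>; its S-coordinates <3, -2> give column 1.
Continuing for each basis vector yields [T]_S = [[3, 2], [-2, -2]].

[[3, 2], [-2, -2]]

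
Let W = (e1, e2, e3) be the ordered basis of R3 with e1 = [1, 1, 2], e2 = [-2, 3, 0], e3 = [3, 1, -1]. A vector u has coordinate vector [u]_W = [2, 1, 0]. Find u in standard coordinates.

By definition u = 2e1 + e2 + 0·e3.
Summing componentwise gives [0, 5, 4].

[0, 5, 4]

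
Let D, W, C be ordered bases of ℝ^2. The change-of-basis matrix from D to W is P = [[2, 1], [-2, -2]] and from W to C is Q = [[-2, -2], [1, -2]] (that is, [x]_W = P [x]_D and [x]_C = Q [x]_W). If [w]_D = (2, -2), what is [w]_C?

(-4, 2)

Apply P to get W-coordinates (2, 0), then Q to get C-coordinates.
The result is [w]_C = (-4, 2).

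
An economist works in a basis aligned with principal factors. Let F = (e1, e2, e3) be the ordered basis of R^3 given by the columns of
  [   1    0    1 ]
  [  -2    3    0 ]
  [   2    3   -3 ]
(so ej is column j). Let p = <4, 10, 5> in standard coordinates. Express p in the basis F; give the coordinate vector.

[p]_F is the unique c with M c = p, where M has columns e1, ..., e3.
Gaussian elimination on [M | p] yields c = (1, 4, 3).
Check: e1 + 4e2 + 3e3 = <4, 10, 5>.

<1, 4, 3>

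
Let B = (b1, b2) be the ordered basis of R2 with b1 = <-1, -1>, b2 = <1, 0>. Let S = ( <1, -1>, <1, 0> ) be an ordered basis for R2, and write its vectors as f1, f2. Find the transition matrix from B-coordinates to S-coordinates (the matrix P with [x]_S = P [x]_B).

Let M have columns bj and N have columns fj. Then for every x, N [x]_S = x = M [x]_B, so P = N^(-1) M.
Since det N = 1, N^(-1) has integer entries; multiplying gives P = [[1, 0], [-2, 1]].

[[1, 0], [-2, 1]]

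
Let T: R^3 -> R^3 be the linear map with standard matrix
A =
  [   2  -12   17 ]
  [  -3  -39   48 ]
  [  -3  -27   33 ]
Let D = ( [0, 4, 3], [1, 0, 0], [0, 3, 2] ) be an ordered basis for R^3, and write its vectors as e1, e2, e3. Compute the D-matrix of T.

[[-3, -3, -3], [3, 2, -2], [0, 3, -3]]

With P the matrix whose columns are e1, ..., e3, [T]_D = P^(-1) A P.
Column by column: T(e1) = A e1 = [3, -12, -9]; its D-coordinates [-3, 3, 0] give column 1.
Continuing for each basis vector yields [T]_D = [[-3, -3, -3], [3, 2, -2], [0, 3, -3]].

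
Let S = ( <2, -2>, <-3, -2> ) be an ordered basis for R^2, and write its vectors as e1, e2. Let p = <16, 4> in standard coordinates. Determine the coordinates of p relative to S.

Write p = c_1 e1 + c_2 e2 and solve for the c_i.
System: 2c_1 - 3c_2 = 16, -2c_1 - 2c_2 = 4; solving gives c_1 = 2, c_2 = -4.
Check: 2e1 - 4e2 = <16, 4>.

<2, -4>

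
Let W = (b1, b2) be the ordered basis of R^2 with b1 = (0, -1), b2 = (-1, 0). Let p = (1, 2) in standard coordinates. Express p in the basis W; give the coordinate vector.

We seek scalars with c_1 b1 + c_2 b2 = p; equivalently solve M c = p where the columns of M are b1, b2.
System: 0c_1 - c_2 = 1, -c_1 + 0c_2 = 2; solving gives c_1 = -2, c_2 = -1.
Check: -2b1 - b2 = (1, 2).

(-2, -1)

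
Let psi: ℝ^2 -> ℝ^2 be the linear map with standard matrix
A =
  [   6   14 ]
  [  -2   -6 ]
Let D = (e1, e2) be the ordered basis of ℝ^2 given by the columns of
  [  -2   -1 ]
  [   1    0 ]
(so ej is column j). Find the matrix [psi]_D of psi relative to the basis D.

[[-2, 2], [2, 2]]

With P the matrix whose columns are e1, e2, [psi]_D = P^(-1) A P.
Column by column: psi(e1) = A e1 = (2, -2); its D-coordinates (-2, 2) give column 1.
Continuing for each basis vector yields [psi]_D = [[-2, 2], [2, 2]].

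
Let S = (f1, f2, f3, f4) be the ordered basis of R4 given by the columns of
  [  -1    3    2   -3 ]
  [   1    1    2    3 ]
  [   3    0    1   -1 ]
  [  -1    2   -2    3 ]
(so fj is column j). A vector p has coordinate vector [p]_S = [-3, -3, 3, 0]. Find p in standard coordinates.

[0, 0, -6, -9]

p = M [p]_S, where M has columns f1, ..., f4.
Carrying out the matrix-vector product, p = [0, 0, -6, -9].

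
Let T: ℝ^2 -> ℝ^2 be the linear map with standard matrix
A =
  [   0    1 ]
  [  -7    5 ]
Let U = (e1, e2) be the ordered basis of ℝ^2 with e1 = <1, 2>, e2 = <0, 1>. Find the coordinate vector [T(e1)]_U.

<2, -1>

Column 1 of [T]_U is the U-coordinate vector of T(e1).
In standard coordinates T(e1) = A e1 = <2, 3>.
Converting to U: <2, 3> = 2e1 - e2, so the coordinate vector is <2, -1>.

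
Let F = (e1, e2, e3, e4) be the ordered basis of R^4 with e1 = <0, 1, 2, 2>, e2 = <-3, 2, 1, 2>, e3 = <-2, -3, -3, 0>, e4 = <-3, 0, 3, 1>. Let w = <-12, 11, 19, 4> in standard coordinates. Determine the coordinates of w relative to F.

<-2, 2, -3, 4>

Write w = c_1 e1 + ... + c_4 e4 and solve for the c_i.
Solving this 4x4 system gives c = (-2, 2, -3, 4).
Check: -2e1 + 2e2 - 3e3 + 4e4 = <-12, 11, 19, 4>.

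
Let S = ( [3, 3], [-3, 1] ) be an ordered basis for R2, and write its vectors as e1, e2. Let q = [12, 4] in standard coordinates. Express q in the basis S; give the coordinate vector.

Write q = c_1 e1 + c_2 e2 and solve for the c_i.
System: 3c_1 - 3c_2 = 12, 3c_1 + c_2 = 4; solving gives c_1 = 2, c_2 = -2.
Check: 2e1 - 2e2 = [12, 4].

[2, -2]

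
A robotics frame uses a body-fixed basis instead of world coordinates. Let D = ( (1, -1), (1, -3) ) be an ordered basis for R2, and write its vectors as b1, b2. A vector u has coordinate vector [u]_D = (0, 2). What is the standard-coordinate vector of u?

The coordinates say u = 0·b1 + 2b2; adding the scaled basis vectors gives (2, -6).

(2, -6)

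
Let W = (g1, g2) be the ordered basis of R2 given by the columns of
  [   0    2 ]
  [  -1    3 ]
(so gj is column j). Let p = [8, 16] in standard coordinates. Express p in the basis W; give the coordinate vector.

[-4, 4]

[p]_W is the unique c with M c = p, where M has columns g1, g2.
System: 0c_1 + 2c_2 = 8, -c_1 + 3c_2 = 16; solving gives c_1 = -4, c_2 = 4.
Check: -4g1 + 4g2 = [8, 16].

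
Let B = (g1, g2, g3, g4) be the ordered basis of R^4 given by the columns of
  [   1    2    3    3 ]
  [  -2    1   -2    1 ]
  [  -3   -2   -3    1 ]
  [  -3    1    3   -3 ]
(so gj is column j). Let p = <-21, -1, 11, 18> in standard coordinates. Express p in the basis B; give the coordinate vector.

[p]_B is the unique c with M c = p, where M has columns g1, ..., g4.
Row-reducing the augmented matrix [M | p] gives c = (-3, -3, 0, -4).
Check: -3g1 - 3g2 + 0·g3 - 4g4 = <-21, -1, 11, 18>.

<-3, -3, 0, -4>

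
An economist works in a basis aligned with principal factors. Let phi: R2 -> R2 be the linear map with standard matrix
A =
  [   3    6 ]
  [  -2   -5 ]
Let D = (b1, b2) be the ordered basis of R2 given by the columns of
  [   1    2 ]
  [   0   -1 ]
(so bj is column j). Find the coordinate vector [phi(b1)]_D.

[-1, 2]

Compute phi(b1) = A b1 = [3, -2] in standard coordinates.
Then write this in D-coordinates: solve for y in y_1 b1 + y_2 b2 = [3, -2].
This gives y = [-1, 2], which is column 1 of [phi]_D.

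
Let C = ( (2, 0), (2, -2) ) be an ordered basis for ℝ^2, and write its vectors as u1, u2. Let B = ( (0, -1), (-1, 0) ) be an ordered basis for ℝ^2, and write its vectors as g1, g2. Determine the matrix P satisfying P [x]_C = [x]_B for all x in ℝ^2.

Let M have columns uj and N have columns gj. Then for every x, N [x]_B = x = M [x]_C, so P = N^(-1) M.
Since det N = -1, N^(-1) has integer entries; multiplying gives P = [[0, 2], [-2, -2]].

[[0, 2], [-2, -2]]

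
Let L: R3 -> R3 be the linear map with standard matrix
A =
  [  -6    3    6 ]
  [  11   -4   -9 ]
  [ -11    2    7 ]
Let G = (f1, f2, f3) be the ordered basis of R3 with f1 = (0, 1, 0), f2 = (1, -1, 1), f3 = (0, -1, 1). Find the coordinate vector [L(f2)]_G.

(0, -3, -3)

Compute L(f2) = A f2 = (-3, 6, -6) in standard coordinates.
Then write this in G-coordinates: solve for y in y_1 f1 + ... + y_3 f3 = (-3, 6, -6).
This gives y = (0, -3, -3), which is column 2 of [L]_G.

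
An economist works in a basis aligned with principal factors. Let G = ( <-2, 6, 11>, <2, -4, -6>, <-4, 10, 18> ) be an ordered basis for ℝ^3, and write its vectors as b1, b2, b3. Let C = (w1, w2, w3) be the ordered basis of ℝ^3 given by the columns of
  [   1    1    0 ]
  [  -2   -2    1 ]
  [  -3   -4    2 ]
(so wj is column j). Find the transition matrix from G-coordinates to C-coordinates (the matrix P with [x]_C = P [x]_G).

Column j of P is [bj]_C, since P maps G-coordinates to C-coordinates.
Expressing b1 in C: b1 = -w1 - w2 + 2w3, so column 1 of P is <-1, -1, 2>.
Doing the same for each bj gives P = [[-1, 2, -2], [-1, 0, -2], [2, 0, 2]].

[[-1, 2, -2], [-1, 0, -2], [2, 0, 2]]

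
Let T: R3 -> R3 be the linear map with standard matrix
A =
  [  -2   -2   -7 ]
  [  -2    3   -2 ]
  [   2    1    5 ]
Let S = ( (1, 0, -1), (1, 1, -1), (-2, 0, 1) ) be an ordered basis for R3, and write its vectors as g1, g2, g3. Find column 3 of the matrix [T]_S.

(-1, 2, 2)

Compute T(g3) = A g3 = (-3, 2, 1) in standard coordinates.
Then write this in S-coordinates: solve for y in y_1 g1 + ... + y_3 g3 = (-3, 2, 1).
This gives y = (-1, 2, 2), which is column 3 of [T]_S.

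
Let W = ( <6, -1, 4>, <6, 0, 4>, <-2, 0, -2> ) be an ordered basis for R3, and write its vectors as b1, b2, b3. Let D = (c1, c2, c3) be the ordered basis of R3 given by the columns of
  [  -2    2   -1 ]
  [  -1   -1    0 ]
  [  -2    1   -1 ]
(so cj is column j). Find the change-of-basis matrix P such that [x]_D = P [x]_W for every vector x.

Column j of P is [bj]_D, since P maps W-coordinates to D-coordinates.
Expressing b1 in D: b1 = -c1 + 2c2 + 0·c3, so column 1 of P is <-1, 2, 0>.
Doing the same for each bj gives P = [[-1, -2, 0], [2, 2, 0], [0, 2, 2]].

[[-1, -2, 0], [2, 2, 0], [0, 2, 2]]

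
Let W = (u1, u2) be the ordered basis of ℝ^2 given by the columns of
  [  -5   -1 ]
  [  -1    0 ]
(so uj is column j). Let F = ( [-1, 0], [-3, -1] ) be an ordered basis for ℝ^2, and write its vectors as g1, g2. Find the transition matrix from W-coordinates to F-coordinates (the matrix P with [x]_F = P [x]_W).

[[2, 1], [1, 0]]

Take x = uj: its W-coordinates are the j-th standard unit vector, so P e_j — column j of P — equals [uj]_F.
u1 = 2g1 + g2, giving column 1 = [2, 1]; repeating for each j gives P = [[2, 1], [1, 0]].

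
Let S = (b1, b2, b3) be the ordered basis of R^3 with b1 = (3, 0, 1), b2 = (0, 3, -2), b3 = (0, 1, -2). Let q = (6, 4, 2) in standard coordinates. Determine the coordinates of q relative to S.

(2, 2, -2)

We seek scalars with c_1 b1 + ... + c_3 b3 = q; equivalently solve M c = q where the columns of M are b1, ..., b3.
Solving this 3x3 system gives c = (2, 2, -2).
Check: 2b1 + 2b2 - 2b3 = (6, 4, 2).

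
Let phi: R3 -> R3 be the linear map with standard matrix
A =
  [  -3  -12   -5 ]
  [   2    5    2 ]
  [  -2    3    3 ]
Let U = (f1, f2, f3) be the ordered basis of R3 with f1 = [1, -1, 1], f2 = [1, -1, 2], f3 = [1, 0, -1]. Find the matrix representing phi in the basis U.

[[1, -3, 3], [0, 2, -3], [3, 0, 2]]

Let P have columns f1, ..., f3. Then [phi]_U = P^(-1) A P.
Here det P = -1, so P^(-1) is integer; computing A P first and then P^(-1)(A P) gives [[1, -3, 3], [0, 2, -3], [3, 0, 2]].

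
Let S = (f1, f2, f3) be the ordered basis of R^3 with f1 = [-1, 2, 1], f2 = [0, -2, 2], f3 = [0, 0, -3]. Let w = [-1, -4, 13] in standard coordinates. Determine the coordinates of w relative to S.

[w]_S is the unique c with M c = w, where M has columns f1, ..., f3.
Gaussian elimination on [M | w] yields c = (1, 3, -2).
Check: f1 + 3f2 - 2f3 = [-1, -4, 13].

[1, 3, -2]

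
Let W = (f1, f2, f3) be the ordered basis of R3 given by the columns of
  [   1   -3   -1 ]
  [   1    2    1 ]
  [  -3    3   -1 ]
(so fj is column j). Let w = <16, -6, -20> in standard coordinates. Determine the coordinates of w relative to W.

<3, -4, -1>

[w]_W is the unique c with M c = w, where M has columns f1, ..., f3.
Solving this 3x3 system gives c = (3, -4, -1).
Check: 3f1 - 4f2 - f3 = <16, -6, -20>.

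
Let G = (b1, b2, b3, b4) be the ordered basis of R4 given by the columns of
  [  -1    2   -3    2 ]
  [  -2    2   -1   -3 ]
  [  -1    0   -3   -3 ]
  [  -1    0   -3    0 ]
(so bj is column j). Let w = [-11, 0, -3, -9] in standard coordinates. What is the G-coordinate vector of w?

[3, 1, 2, -2]

We seek scalars with c_1 b1 + ... + c_4 b4 = w; equivalently solve M c = w where the columns of M are b1, ..., b4.
Row-reducing the augmented matrix [M | w] gives c = (3, 1, 2, -2).
Check: 3b1 + b2 + 2b3 - 2b4 = [-11, 0, -3, -9].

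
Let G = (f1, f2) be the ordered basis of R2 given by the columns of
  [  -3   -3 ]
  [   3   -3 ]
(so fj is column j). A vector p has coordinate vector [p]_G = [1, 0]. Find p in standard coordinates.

p = M [p]_G, where M has columns f1, f2.
Carrying out the matrix-vector product, p = [-3, 3].

[-3, 3]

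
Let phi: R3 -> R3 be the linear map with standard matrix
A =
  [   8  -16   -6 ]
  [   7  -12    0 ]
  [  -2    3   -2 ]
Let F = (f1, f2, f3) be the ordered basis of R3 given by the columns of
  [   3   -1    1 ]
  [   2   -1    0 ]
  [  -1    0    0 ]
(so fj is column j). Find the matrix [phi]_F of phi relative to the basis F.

[[-2, 1, 2], [-1, -3, -3], [3, 2, -1]]

With P the matrix whose columns are f1, ..., f3, [phi]_F = P^(-1) A P.
Column by column: phi(f1) = A f1 = (-2, -3, 2); its F-coordinates (-2, -1, 3) give column 1.
Continuing for each basis vector yields [phi]_F = [[-2, 1, 2], [-1, -3, -3], [3, 2, -1]].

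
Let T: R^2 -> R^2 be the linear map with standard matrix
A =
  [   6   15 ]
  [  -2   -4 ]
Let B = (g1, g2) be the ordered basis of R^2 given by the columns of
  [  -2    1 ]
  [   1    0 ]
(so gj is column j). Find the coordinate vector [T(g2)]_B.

Column 2 of [T]_B is the B-coordinate vector of T(g2).
In standard coordinates T(g2) = A g2 = [6, -2].
Converting to B: [6, -2] = -2g1 + 2g2, so the coordinate vector is [-2, 2].

[-2, 2]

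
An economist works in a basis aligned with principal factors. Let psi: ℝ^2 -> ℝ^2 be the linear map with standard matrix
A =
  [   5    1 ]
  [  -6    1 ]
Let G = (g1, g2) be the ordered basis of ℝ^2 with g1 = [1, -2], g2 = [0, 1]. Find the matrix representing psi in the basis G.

The j-th column of [psi]_G is [psi(gj)]_G.
psi(g1) = A g1 = [3, -8] = 3g1 - 2g2, so column 1 is [3, -2].
Repeating for g2 and assembling the columns gives [[3, 1], [-2, 3]].

[[3, 1], [-2, 3]]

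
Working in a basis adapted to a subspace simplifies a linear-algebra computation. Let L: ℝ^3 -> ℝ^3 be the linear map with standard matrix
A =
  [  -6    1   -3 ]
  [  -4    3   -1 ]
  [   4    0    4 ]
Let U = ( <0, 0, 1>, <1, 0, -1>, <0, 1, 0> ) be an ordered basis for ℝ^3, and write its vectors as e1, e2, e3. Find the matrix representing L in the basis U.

Let P have columns e1, ..., e3. Then [L]_U = P^(-1) A P.
Here det P = 1, so P^(-1) is integer; computing A P first and then P^(-1)(A P) gives [[1, -3, 1], [-3, -3, 1], [-1, -3, 3]].

[[1, -3, 1], [-3, -3, 1], [-1, -3, 3]]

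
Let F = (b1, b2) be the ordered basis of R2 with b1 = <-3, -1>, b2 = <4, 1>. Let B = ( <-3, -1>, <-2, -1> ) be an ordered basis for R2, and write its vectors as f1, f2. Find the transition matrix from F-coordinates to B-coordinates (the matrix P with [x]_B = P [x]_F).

[[1, -2], [0, 1]]

Take x = bj: its F-coordinates are the j-th standard unit vector, so P e_j — column j of P — equals [bj]_B.
b1 = f1 + 0·f2, giving column 1 = <1, 0>; repeating for each j gives P = [[1, -2], [0, 1]].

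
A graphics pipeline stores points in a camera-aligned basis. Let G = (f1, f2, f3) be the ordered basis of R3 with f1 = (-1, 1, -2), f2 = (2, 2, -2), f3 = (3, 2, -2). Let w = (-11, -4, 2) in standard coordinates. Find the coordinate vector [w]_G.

(2, 0, -3)

[w]_G is the unique c with M c = w, where M has columns f1, ..., f3.
Gaussian elimination on [M | w] yields c = (2, 0, -3).
Check: 2f1 + 0·f2 - 3f3 = (-11, -4, 2).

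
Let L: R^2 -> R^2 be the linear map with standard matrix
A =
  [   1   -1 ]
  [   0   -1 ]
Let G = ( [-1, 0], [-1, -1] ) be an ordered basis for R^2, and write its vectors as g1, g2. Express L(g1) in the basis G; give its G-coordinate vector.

Column 1 of [L]_G is the G-coordinate vector of L(g1).
In standard coordinates L(g1) = A g1 = [-1, 0].
Converting to G: [-1, 0] = g1 + 0·g2, so the coordinate vector is [1, 0].

[1, 0]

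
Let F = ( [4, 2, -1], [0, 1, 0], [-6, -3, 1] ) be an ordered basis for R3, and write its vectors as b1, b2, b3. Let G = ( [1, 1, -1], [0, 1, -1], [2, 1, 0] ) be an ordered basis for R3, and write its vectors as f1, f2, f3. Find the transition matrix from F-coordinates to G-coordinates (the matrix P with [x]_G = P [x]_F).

Take x = bj: its F-coordinates are the j-th standard unit vector, so P e_j — column j of P — equals [bj]_G.
b1 = 2f1 - f2 + f3, giving column 1 = [2, -1, 1]; repeating for each j gives P = [[2, -2, -2], [-1, 2, 1], [1, 1, -2]].

[[2, -2, -2], [-1, 2, 1], [1, 1, -2]]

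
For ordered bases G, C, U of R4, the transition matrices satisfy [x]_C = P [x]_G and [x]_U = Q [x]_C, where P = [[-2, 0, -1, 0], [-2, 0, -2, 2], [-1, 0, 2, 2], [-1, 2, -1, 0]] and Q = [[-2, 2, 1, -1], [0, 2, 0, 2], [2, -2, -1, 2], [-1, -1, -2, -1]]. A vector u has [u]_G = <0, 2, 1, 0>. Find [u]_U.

<-3, 2, 6, -4>

First [u]_C = P [u]_G = <-1, -2, 2, 3>.
Then [u]_U = Q [u]_C = <-3, 2, 6, -4>.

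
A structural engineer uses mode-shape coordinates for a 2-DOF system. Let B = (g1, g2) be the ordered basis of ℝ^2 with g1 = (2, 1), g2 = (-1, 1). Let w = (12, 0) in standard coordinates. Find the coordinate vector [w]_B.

We seek scalars with c_1 g1 + c_2 g2 = w; equivalently solve M c = w where the columns of M are g1, g2.
System: 2c_1 - c_2 = 12, c_1 + c_2 = 0; solving gives c_1 = 4, c_2 = -4.
Check: 4g1 - 4g2 = (12, 0).

(4, -4)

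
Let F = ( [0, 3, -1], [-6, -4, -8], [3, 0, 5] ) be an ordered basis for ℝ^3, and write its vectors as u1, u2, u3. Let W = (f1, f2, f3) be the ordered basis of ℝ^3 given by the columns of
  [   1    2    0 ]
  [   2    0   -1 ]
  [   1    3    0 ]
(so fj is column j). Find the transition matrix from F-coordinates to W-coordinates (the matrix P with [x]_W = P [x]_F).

[[2, -2, -1], [-1, -2, 2], [1, 0, -2]]

Let M have columns uj and N have columns fj. Then for every x, N [x]_W = x = M [x]_F, so P = N^(-1) M.
Since det N = 1, N^(-1) has integer entries; multiplying gives P = [[2, -2, -1], [-1, -2, 2], [1, 0, -2]].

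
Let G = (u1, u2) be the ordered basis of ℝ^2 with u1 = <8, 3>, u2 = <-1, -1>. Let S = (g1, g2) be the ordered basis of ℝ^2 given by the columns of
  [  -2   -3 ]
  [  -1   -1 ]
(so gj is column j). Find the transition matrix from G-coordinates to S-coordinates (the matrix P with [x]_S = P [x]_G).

[[-1, 2], [-2, -1]]

Let M have columns uj and N have columns gj. Then for every x, N [x]_S = x = M [x]_G, so P = N^(-1) M.
Since det N = -1, N^(-1) has integer entries; multiplying gives P = [[-1, 2], [-2, -1]].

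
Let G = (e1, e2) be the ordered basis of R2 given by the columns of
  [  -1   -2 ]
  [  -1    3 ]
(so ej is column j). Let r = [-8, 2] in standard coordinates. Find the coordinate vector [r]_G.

[4, 2]

We seek scalars with c_1 e1 + c_2 e2 = r; equivalently solve M c = r where the columns of M are e1, e2.
System: -c_1 - 2c_2 = -8, -c_1 + 3c_2 = 2; solving gives c_1 = 4, c_2 = 2.
Check: 4e1 + 2e2 = [-8, 2].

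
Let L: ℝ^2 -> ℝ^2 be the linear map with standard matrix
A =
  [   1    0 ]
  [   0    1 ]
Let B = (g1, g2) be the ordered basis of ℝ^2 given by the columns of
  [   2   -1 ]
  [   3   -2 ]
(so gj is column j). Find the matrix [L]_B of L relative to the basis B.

The j-th column of [L]_B is [L(gj)]_B.
L(g1) = A g1 = <2, 3> = g1 + 0·g2, so column 1 is <1, 0>.
Repeating for g2 and assembling the columns gives [[1, 0], [0, 1]].

[[1, 0], [0, 1]]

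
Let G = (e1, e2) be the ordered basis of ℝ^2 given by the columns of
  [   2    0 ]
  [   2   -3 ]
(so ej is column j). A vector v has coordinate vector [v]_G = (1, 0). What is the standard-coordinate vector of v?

(2, 2)

By definition v = e1 + 0·e2.
Summing componentwise gives (2, 2).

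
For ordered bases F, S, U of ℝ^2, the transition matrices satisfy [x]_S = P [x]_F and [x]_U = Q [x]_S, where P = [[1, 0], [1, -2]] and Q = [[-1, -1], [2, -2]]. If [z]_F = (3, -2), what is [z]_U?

First [z]_S = P [z]_F = (3, 7).
Then [z]_U = Q [z]_S = (-10, -8).

(-10, -8)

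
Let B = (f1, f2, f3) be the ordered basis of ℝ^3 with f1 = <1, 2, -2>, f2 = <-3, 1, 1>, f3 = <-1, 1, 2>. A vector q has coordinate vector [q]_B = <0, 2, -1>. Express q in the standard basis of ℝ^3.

<-5, 1, 0>

q = M [q]_B, where M has columns f1, ..., f3.
Carrying out the matrix-vector product, q = <-5, 1, 0>.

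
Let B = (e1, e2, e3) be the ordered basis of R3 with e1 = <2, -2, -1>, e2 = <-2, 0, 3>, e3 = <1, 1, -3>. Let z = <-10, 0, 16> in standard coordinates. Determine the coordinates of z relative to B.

<-1, 3, -2>

[z]_B is the unique c with M c = z, where M has columns e1, ..., e3.
Gaussian elimination on [M | z] yields c = (-1, 3, -2).
Check: -e1 + 3e2 - 2e3 = <-10, 0, 16>.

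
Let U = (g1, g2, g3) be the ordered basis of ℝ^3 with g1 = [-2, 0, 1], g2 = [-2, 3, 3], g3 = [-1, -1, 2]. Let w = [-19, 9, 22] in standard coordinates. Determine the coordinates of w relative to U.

We seek scalars with c_1 g1 + ... + c_3 g3 = w; equivalently solve M c = w where the columns of M are g1, ..., g3.
Gaussian elimination on [M | w] yields c = (4, 4, 3).
Check: 4g1 + 4g2 + 3g3 = [-19, 9, 22].

[4, 4, 3]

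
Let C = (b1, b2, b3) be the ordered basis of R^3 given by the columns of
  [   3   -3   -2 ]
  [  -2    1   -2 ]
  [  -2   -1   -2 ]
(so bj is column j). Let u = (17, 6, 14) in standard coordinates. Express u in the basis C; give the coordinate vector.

(-1, -4, -4)

Write u = c_1 b1 + ... + c_3 b3 and solve for the c_i.
Gaussian elimination on [M | u] yields c = (-1, -4, -4).
Check: -b1 - 4b2 - 4b3 = (17, 6, 14).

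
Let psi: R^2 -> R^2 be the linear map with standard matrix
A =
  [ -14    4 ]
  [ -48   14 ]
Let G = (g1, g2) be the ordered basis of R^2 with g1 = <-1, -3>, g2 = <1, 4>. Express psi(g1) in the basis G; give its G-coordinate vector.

Compute psi(g1) = A g1 = <2, 6> in standard coordinates.
Then write this in G-coordinates: solve for y in y_1 g1 + y_2 g2 = <2, 6>.
This gives y = <-2, 0>, which is column 1 of [psi]_G.

<-2, 0>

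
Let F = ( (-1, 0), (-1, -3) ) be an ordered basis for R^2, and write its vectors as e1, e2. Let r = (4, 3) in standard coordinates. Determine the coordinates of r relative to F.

Write r = c_1 e1 + c_2 e2 and solve for the c_i.
System: -c_1 - c_2 = 4, 0c_1 - 3c_2 = 3; solving gives c_1 = -3, c_2 = -1.
Check: -3e1 - e2 = (4, 3).

(-3, -1)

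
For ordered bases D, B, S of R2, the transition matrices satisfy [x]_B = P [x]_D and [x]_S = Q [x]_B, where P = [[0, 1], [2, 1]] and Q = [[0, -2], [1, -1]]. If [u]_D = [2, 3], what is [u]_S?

Composing the changes, [u]_S = Q P [u]_D.
Q P = [[-4, -2], [-2, 0]]; applying this to [2, 3] gives [-14, -4].

[-14, -4]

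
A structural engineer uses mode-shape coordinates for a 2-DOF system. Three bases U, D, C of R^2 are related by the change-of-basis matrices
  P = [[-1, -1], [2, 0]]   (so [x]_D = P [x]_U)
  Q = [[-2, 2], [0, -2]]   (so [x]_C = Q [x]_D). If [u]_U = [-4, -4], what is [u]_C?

Composing the changes, [u]_C = Q P [u]_U.
Q P = [[6, 2], [-4, 0]]; applying this to [-4, -4] gives [-32, 16].

[-32, 16]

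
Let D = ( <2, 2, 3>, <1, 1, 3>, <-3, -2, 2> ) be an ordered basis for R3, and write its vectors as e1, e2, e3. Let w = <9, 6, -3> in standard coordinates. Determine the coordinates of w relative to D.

[w]_D is the unique c with M c = w, where M has columns e1, ..., e3.
Gaussian elimination on [M | w] yields c = (-1, 2, -3).
Check: -e1 + 2e2 - 3e3 = <9, 6, -3>.

<-1, 2, -3>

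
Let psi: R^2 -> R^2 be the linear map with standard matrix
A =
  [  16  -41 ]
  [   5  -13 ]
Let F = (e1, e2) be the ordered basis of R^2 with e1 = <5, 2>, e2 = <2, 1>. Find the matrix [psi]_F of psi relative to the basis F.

Let P have columns e1, e2. Then [psi]_F = P^(-1) A P.
Here det P = 1, so P^(-1) is integer; computing A P first and then P^(-1)(A P) gives [[0, -3], [-1, 3]].

[[0, -3], [-1, 3]]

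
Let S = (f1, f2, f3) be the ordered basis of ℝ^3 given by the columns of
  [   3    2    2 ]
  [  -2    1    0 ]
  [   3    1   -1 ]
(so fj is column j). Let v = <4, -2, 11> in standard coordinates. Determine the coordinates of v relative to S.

<2, 2, -3>

We seek scalars with c_1 f1 + ... + c_3 f3 = v; equivalently solve M c = v where the columns of M are f1, ..., f3.
Solving this 3x3 system gives c = (2, 2, -3).
Check: 2f1 + 2f2 - 3f3 = <4, -2, 11>.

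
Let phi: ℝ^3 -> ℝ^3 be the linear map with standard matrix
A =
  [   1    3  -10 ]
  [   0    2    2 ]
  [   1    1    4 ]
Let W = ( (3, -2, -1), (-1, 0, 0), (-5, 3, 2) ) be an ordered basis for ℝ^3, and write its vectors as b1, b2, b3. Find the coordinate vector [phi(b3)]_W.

Compute phi(b3) = A b3 = (-16, 10, 6) in standard coordinates.
Then write this in W-coordinates: solve for y in y_1 b1 + ... + y_3 b3 = (-16, 10, 6).
This gives y = (-2, 0, 2), which is column 3 of [phi]_W.

(-2, 0, 2)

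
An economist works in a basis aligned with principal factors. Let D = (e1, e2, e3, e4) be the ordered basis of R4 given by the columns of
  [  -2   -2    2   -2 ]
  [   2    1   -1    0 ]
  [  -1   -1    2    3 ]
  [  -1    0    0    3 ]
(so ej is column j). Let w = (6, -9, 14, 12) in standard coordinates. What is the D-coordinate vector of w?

Write w = c_1 e1 + ... + c_4 e4 and solve for the c_i.
Solving this 4x4 system gives c = (-3, -4, -1, 3).
Check: -3e1 - 4e2 - e3 + 3e4 = (6, -9, 14, 12).

(-3, -4, -1, 3)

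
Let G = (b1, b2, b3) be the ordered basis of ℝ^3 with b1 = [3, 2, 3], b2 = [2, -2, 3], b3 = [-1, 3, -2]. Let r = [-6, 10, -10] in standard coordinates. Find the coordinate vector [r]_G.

Write r = c_1 b1 + ... + c_3 b3 and solve for the c_i.
Row-reducing the augmented matrix [M | r] gives c = (0, -2, 2).
Check: 0·b1 - 2b2 + 2b3 = [-6, 10, -10].

[0, -2, 2]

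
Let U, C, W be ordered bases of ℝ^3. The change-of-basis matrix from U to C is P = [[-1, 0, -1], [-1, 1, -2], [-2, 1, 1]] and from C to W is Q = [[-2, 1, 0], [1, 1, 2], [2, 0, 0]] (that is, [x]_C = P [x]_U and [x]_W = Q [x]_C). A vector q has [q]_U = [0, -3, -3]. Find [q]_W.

[-3, -6, 6]

First [q]_C = P [q]_U = [3, 3, -6].
Then [q]_W = Q [q]_C = [-3, -6, 6].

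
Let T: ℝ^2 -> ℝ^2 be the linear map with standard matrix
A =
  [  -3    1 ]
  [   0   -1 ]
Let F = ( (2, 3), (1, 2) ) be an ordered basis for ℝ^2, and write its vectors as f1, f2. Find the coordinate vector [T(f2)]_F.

(0, -1)

Column 2 of [T]_F is the F-coordinate vector of T(f2).
In standard coordinates T(f2) = A f2 = (-1, -2).
Converting to F: (-1, -2) = 0·f1 - f2, so the coordinate vector is (0, -1).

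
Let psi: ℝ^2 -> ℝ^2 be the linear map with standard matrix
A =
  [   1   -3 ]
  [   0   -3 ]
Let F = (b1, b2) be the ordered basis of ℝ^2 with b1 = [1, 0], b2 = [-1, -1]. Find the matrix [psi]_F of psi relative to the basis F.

The j-th column of [psi]_F is [psi(bj)]_F.
psi(b1) = A b1 = [1, 0] = b1 + 0·b2, so column 1 is [1, 0].
Repeating for b2 and assembling the columns gives [[1, -1], [0, -3]].

[[1, -1], [0, -3]]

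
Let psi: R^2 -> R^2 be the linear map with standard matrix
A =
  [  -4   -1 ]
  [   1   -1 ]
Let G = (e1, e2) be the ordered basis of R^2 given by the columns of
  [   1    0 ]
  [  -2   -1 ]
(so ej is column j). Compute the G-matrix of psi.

[[-2, 1], [1, -3]]

With P the matrix whose columns are e1, e2, [psi]_G = P^(-1) A P.
Column by column: psi(e1) = A e1 = <-2, 3>; its G-coordinates <-2, 1> give column 1.
Continuing for each basis vector yields [psi]_G = [[-2, 1], [1, -3]].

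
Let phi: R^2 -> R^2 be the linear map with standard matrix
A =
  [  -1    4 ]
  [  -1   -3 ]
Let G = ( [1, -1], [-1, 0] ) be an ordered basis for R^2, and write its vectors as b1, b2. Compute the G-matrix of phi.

[[-2, -1], [3, -2]]

Let P have columns b1, b2. Then [phi]_G = P^(-1) A P.
Here det P = -1, so P^(-1) is integer; computing A P first and then P^(-1)(A P) gives [[-2, -1], [3, -2]].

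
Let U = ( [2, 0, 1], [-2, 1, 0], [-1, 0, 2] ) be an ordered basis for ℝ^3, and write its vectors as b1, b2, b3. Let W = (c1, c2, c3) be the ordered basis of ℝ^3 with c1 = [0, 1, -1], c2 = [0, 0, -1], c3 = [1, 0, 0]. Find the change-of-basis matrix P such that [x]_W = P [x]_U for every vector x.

Column j of P is [bj]_W, since P maps U-coordinates to W-coordinates.
Expressing b1 in W: b1 = 0·c1 - c2 + 2c3, so column 1 of P is [0, -1, 2].
Doing the same for each bj gives P = [[0, 1, 0], [-1, -1, -2], [2, -2, -1]].

[[0, 1, 0], [-1, -1, -2], [2, -2, -1]]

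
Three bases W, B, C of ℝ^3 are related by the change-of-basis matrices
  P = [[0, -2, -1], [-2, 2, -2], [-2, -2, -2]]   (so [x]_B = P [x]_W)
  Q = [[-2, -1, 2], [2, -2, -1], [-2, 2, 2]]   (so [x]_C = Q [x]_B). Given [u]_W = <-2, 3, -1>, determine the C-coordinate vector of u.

Apply P to get B-coordinates <-5, 12, 0>, then Q to get C-coordinates.
The result is [u]_C = <-2, -34, 34>.

<-2, -34, 34>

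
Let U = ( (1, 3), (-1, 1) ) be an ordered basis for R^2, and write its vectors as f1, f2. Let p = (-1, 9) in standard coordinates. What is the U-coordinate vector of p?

Write p = c_1 f1 + c_2 f2 and solve for the c_i.
System: c_1 - c_2 = -1, 3c_1 + c_2 = 9; solving gives c_1 = 2, c_2 = 3.
Check: 2f1 + 3f2 = (-1, 9).

(2, 3)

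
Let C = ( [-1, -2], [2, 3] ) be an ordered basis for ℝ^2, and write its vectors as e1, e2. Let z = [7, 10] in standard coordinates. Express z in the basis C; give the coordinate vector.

We seek scalars with c_1 e1 + c_2 e2 = z; equivalently solve M c = z where the columns of M are e1, e2.
System: -c_1 + 2c_2 = 7, -2c_1 + 3c_2 = 10; solving gives c_1 = 1, c_2 = 4.
Check: e1 + 4e2 = [7, 10].

[1, 4]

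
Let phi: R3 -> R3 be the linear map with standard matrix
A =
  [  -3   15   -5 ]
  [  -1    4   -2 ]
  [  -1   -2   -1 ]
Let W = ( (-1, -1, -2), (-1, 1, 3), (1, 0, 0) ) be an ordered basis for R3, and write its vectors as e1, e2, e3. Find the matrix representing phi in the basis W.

[[2, -1, 2], [3, -2, 1], [3, 0, 0]]

The j-th column of [phi]_W is [phi(ej)]_W.
phi(e1) = A e1 = (-2, 1, 5) = 2e1 + 3e2 + 3e3, so column 1 is (2, 3, 3).
Repeating for e2, e3 and assembling the columns gives [[2, -1, 2], [3, -2, 1], [3, 0, 0]].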